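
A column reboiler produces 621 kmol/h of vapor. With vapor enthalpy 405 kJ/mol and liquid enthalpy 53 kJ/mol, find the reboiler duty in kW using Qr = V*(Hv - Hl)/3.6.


Qr = 621 * (405 - 53) / 3.6 = 621 * 352 / 3.6 = 60720

60720 kW


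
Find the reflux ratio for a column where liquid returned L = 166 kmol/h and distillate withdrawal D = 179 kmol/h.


Reflux ratio definition: R = L / D (liquid returned / distillate withdrawn)
L = 166 kmol/h, D = 179 kmol/h
R = 166 / 179 = 0.9274

0.9274


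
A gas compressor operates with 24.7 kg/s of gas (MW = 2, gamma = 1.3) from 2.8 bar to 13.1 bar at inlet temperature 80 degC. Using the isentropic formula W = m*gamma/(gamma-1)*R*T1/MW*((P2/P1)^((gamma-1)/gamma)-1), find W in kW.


Isentropic work: W = m*(gamma/(gamma-1))*(R*T1/MW)*((P2/P1)^((gamma-1)/gamma) - 1)
T1 = 80 + 273.15 = 353.15 K
Pressure ratio = 13.1 / 2.8 = 4.67857
Exponent = (1.3 - 1)/1.3 = 0.230769
(P2/P1)^exp - 1 = 4.67857^0.230769 - 1 = 0.427714
W = 24.7 * 1.3 / 0.3 * 8.314 * 353.15 / 2 * 0.427714 = 67210

67210 kW


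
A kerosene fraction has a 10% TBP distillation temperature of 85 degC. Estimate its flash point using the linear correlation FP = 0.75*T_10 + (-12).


FP = 0.75 * 85 + (-12) = 51.75

51.75 degC


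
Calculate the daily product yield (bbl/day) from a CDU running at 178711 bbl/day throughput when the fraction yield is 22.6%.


Crude throughput = 178711 bbl/day
Fraction yield = 22.6%
yield = throughput * fraction / 100
yield = 178711 * 22.6 / 100 = 40388.686

40388.686 bbl/day


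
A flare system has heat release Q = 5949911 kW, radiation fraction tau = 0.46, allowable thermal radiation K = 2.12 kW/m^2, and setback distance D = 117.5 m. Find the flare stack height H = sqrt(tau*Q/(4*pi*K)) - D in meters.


tau*Q/(4*pi*K) = 0.46 * 5949911 / (4 * pi * 2.12) = 102736
sqrt(102736) = 320.525
H = 320.525 - 117.5 = 203.0

203.0 m


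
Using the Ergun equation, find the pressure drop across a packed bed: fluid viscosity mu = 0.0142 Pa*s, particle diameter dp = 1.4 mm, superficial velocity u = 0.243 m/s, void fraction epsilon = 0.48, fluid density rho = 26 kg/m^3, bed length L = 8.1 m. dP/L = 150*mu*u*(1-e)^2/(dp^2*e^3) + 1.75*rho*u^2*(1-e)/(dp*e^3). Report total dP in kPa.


dp = 1.4 mm = 0.0014 m
Viscous term = 150*0.0142*0.243*(1-0.48)^2 / (0.0014^2*0.48^3) = 645673
Inertial term = 1.75*26*0.243^2*(1-0.48) / (0.0014*0.48^3) = 9023.51
dP/L = 645673 + 9023.51 = 654697 Pa/m
dP = 654697 * 8.1 / 1000 = 5303 kPa

5303 kPa


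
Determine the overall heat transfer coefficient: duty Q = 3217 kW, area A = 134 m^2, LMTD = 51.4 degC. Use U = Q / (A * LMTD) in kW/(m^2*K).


From Q = U*A*LMTD, U = Q / (A * LMTD)
U = 3217 / (134 * 51.4) = 3217 / 6887.6 = 0.4671

0.4671 kW/(m^2*K)


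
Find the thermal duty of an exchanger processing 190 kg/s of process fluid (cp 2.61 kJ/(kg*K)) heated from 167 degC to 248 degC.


Q = m_dot * cp * delta_T
delta_T = 248 - 167 = 81 K
Q = 190 * 2.61 * 81
= 495.9 * 81
= 40167.9 kW

40167.9 kW


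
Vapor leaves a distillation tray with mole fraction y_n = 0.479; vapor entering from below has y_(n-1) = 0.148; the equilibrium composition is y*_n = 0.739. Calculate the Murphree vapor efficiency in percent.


Murphree vapor efficiency: EMV = (y_n - y_(n-1)) / (y*_n - y_(n-1)) * 100
EMV = (0.479 - 0.148) / (0.739 - 0.148) * 100 = 0.331 / 0.591 * 100 = 56.01

56.01 %


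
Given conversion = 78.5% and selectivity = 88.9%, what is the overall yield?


Overall yield = conversion (%) * selectivity (%) / 100
Conversion = 78.5%, Selectivity = 88.9%
Y = 78.5 * 88.9 / 100
= 69.7865 %

69.7865 %


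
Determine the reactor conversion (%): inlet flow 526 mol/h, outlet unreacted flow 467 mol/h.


X = (F_in - F_out) / F_in * 100
Moles reacted = 526 - 467 = 59
X = 59 / 526 * 100
= 0.1122 * 100
= 11.22 %

11.22 %


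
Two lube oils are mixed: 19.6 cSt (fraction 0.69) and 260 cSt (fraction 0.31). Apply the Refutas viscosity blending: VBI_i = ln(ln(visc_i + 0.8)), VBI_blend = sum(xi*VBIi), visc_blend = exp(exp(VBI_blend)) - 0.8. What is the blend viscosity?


Refutas method: VBN_i = 14.534*ln(ln(visc_i + 0.8)) + 10.975, blended linearly by mass fraction; since VBN is linear in VBI_i = ln(ln(visc_i + 0.8)) and the fractions sum to 1, blend VBI directly: visc = exp(exp(VBI_blend)) - 0.8
VBI_1 = ln(ln(19.6 + 0.8)) = 1.10378
VBI_2 = ln(ln(260 + 0.8)) = 1.71627
VBI_blend = 0.69 * 1.10378 + 0.31 * 1.71627 = 1.29365
visc_blend = exp(exp(1.29365)) - 0.8 = 37.52

37.52 cSt


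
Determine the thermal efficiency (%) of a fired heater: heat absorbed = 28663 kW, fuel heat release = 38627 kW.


Furnace efficiency = Q_absorbed / Q_fuel * 100
= 28663 / 38627 * 100 = 74.20

74.20 %


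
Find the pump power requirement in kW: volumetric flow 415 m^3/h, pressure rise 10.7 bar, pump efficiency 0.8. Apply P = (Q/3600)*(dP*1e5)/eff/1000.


Q = 415 / 3600 = 0.115278 m^3/s
P = 0.115278 * (10.7 * 1e5) / 0.8 / 1000 = 154.2

154.2 kW


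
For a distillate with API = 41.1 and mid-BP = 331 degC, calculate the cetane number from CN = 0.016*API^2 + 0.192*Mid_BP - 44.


CN = 0.016 * 41.1^2 + 0.192 * 331 - 44
CN = 27.02736 + 63.552 - 44 = 46.57936

46.57936


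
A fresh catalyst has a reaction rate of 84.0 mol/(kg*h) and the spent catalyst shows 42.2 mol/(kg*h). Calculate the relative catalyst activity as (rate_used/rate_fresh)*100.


Activity (%) = (rate_used / rate_fresh) * 100
rate_used = 42.2, rate_fresh = 84.0
= (42.2 / 84.0) * 100
= 0.5024 * 100 = 50.24

50.24 %


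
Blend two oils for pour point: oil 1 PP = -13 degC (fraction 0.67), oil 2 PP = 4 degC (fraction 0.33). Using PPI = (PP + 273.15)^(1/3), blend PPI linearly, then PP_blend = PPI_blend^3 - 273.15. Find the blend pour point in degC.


PPI_1 = (-13 + 273.15)^(1/3) = 6.383731
PPI_2 = (4 + 273.15)^(1/3) = 6.51986
PPI_blend = 0.67 * 6.383731 + 0.33 * 6.51986 = 6.428654
PP_blend = 6.428654^3 - 273.15 = 265.6808 - 273.15 = -7.47

-7.47 degC


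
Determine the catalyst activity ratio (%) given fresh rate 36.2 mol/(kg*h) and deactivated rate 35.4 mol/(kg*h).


Activity (%) = (rate_used / rate_fresh) * 100
rate_used = 35.4, rate_fresh = 36.2
= (35.4 / 36.2) * 100
= 0.9779 * 100 = 97.79

97.79 %


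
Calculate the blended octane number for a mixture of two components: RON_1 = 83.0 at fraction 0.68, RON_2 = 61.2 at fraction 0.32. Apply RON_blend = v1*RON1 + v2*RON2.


Linear blending: RON_blend = sum(vi * RONi)
Contribution 1: 0.68 * 83.0 = 56.44
Contribution 2: 0.32 * 61.2 = 19.584
RON_blend = 56.44 + 19.584 = 76.024

76.024


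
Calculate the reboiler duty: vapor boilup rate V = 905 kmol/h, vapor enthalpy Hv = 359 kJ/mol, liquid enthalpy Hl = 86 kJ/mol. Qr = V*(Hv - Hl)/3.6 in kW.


Qr = 905 * (359 - 86) / 3.6 = 905 * 273 / 3.6 = 68630

68630 kW


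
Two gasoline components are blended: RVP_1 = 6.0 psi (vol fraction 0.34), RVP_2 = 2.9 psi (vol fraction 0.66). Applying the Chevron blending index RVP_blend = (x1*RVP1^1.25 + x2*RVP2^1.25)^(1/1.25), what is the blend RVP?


Chevron index: RVP_blend = (sum xi*RVPi^1.25)^(1/1.25)
RVP^1.25 terms: 0.34 * 6.0^1.25 + 0.66 * 2.9^1.25 = 5.69048
RVP_blend = 5.69048^(1/1.25) = 4.019

4.019 psi


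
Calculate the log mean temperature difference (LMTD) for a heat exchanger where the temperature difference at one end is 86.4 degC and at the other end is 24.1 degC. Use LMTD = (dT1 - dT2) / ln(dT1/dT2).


LMTD = (dT1 - dT2) / ln(dT1/dT2)
= (86.4 - 24.1) / ln(86.4 / 24.1) = 62.3 / 1.27678 = 48.79

48.79 degC


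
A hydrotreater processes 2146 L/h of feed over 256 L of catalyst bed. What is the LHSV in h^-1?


LHSV = volumetric feed rate / catalyst volume
= 2146 L/h / 256 L
= 8.383 h^-1

8.383 h^-1


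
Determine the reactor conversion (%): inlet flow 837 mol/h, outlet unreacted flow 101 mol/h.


X = (F_in - F_out) / F_in * 100
Moles reacted = 837 - 101 = 736
X = 736 / 837 * 100
= 0.8793 * 100
= 87.93 %

87.93 %


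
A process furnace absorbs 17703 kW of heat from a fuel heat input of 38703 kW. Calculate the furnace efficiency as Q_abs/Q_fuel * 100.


Furnace efficiency = Q_absorbed / Q_fuel * 100
= 17703 / 38703 * 100 = 45.74

45.74 %


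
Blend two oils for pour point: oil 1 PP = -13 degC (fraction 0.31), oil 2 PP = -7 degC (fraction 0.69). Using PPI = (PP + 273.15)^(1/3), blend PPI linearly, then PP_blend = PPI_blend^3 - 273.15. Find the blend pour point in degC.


PPI_1 = (-13 + 273.15)^(1/3) = 6.383731
PPI_2 = (-7 + 273.15)^(1/3) = 6.432436
PPI_blend = 0.31 * 6.383731 + 0.69 * 6.432436 = 6.417337
PP_blend = 6.417337^3 - 273.15 = 264.2801 - 273.15 = -8.87

-8.87 degC


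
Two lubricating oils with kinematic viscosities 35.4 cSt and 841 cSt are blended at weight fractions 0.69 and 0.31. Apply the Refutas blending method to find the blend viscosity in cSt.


Refutas method: VBN_i = 14.534*ln(ln(visc_i + 0.8)) + 10.975, blended linearly by mass fraction; since VBN is linear in VBI_i = ln(ln(visc_i + 0.8)) and the fractions sum to 1, blend VBI directly: visc = exp(exp(VBI_blend)) - 0.8
VBI_1 = ln(ln(35.4 + 0.8)) = 1.27789
VBI_2 = ln(ln(841 + 0.8)) = 1.9074
VBI_blend = 0.69 * 1.27789 + 0.31 * 1.9074 = 1.47304
visc_blend = exp(exp(1.47304)) - 0.8 = 77.65

77.65 cSt


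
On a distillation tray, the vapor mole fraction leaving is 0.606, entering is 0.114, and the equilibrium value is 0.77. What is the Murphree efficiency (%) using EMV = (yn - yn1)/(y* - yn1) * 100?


Murphree vapor efficiency: EMV = (y_n - y_(n-1)) / (y*_n - y_(n-1)) * 100
EMV = (0.606 - 0.114) / (0.77 - 0.114) * 100 = 0.492 / 0.656 * 100 = 75.00

75.00 %


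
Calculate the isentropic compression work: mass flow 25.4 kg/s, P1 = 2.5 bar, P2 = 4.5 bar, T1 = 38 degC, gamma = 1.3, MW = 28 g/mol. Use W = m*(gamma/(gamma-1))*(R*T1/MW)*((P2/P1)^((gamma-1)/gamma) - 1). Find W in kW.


Isentropic work: W = m*(gamma/(gamma-1))*(R*T1/MW)*((P2/P1)^((gamma-1)/gamma) - 1)
T1 = 38 + 273.15 = 311.15 K
Pressure ratio = 4.5 / 2.5 = 1.8
Exponent = (1.3 - 1)/1.3 = 0.230769
(P2/P1)^exp - 1 = 1.8^0.230769 - 1 = 0.145273
W = 25.4 * 1.3 / 0.3 * 8.314 * 311.15 / 28 * 0.145273 = 1477

1477 kW


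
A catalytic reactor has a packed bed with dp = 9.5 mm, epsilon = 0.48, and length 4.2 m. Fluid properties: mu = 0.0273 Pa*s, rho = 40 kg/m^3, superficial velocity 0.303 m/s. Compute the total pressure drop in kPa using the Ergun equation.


dp = 9.5 mm = 0.0095 m
Viscous term = 150*0.0273*0.303*(1-0.48)^2 / (0.0095^2*0.48^3) = 33614.9
Inertial term = 1.75*40*0.303^2*(1-0.48) / (0.0095*0.48^3) = 3180.82
dP/L = 33614.9 + 3180.82 = 36795.7 Pa/m
dP = 36795.7 * 4.2 / 1000 = 154.5 kPa

154.5 kPa


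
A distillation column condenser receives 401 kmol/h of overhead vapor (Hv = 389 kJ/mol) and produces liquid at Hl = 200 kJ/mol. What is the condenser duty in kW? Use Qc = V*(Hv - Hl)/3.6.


Qc = 401 * (389 - 200) / 3.6 = 401 * 189 / 3.6 = 21050

21050 kW


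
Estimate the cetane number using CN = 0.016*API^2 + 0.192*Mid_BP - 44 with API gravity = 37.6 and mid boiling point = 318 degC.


CN = 0.016 * 37.6^2 + 0.192 * 318 - 44
CN = 22.62016 + 61.056 - 44 = 39.67616

39.67616


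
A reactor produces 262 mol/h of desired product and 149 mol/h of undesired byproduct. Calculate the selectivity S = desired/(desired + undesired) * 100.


Selectivity = desired / (desired + undesired) * 100
Total products = 262 + 149 = 411 mol/h
S = 262 / 411 * 100
= 0.6375 * 100
= 63.75 %

63.75 %


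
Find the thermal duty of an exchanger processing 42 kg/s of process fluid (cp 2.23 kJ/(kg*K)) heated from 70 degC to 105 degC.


Q = m_dot * cp * delta_T
delta_T = 105 - 70 = 35 K
Q = 42 * 2.23 * 35
= 93.66 * 35
= 3278.1 kW

3278.1 kW


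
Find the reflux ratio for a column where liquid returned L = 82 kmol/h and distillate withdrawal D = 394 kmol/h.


Reflux ratio definition: R = L / D (liquid returned / distillate withdrawn)
L = 82 kmol/h, D = 394 kmol/h
R = 82 / 394 = 0.2081

0.2081


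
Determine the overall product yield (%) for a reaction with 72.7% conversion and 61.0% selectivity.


Overall yield = conversion (%) * selectivity (%) / 100
Conversion = 72.7%, Selectivity = 61.0%
Y = 72.7 * 61.0 / 100
= 44.347 %

44.347 %


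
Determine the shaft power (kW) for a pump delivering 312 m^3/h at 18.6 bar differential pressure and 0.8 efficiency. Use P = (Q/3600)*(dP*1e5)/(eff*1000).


Q = 312 / 3600 = 0.0866667 m^3/s
P = 0.0866667 * (18.6 * 1e5) / 0.8 / 1000 = 201.5

201.5 kW


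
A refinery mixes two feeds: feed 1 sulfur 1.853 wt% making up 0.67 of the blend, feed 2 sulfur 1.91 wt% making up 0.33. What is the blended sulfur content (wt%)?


Linear sulfur blending: S_blend = x1*S1 + x2*S2
Contribution 1: 0.67 * 1.853 = 1.24151 wt%
Contribution 2: 0.33 * 1.91 = 0.6303 wt%
S_blend = 1.24151 + 0.6303 = 1.87181

1.87181 wt%


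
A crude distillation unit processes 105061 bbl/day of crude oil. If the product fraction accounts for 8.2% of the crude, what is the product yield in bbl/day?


Crude throughput = 105061 bbl/day
Fraction yield = 8.2%
yield = throughput * fraction / 100
yield = 105061 * 8.2 / 100 = 8615.002

8615.002 bbl/day


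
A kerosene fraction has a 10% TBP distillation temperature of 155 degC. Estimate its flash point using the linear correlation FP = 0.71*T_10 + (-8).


FP = 0.71 * 155 + (-8) = 102.05

102.05 degC


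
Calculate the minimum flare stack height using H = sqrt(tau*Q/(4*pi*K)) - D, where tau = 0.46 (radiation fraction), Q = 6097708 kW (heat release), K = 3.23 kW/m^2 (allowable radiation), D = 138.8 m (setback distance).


tau*Q/(4*pi*K) = 0.46 * 6097708 / (4 * pi * 3.23) = 69105.4
sqrt(69105.4) = 262.879
H = 262.879 - 138.8 = 124.1

124.1 m


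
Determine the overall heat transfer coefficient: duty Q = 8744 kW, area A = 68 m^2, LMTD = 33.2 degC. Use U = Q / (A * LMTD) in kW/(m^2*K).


From Q = U*A*LMTD, U = Q / (A * LMTD)
U = 8744 / (68 * 33.2) = 8744 / 2257.6 = 3.873

3.873 kW/(m^2*K)


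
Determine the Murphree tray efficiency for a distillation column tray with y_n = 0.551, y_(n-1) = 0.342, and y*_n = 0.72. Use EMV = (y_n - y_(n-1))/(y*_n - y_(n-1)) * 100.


Murphree vapor efficiency: EMV = (y_n - y_(n-1)) / (y*_n - y_(n-1)) * 100
EMV = (0.551 - 0.342) / (0.72 - 0.342) * 100 = 0.209 / 0.378 * 100 = 55.29

55.29 %


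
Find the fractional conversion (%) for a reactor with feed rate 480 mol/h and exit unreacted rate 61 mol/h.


X = (F_in - F_out) / F_in * 100
Moles reacted = 480 - 61 = 419
X = 419 / 480 * 100
= 0.8729 * 100
= 87.29 %

87.29 %


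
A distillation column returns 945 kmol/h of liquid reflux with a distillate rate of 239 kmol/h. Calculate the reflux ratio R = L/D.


Reflux ratio definition: R = L / D (liquid returned / distillate withdrawn)
L = 945 kmol/h, D = 239 kmol/h
R = 945 / 239 = 3.954

3.954


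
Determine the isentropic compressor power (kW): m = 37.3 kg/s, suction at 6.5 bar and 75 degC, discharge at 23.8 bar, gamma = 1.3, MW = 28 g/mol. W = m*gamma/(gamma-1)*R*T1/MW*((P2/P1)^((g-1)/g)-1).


Isentropic work: W = m*(gamma/(gamma-1))*(R*T1/MW)*((P2/P1)^((gamma-1)/gamma) - 1)
T1 = 75 + 273.15 = 348.15 K
Pressure ratio = 23.8 / 6.5 = 3.66154
Exponent = (1.3 - 1)/1.3 = 0.230769
(P2/P1)^exp - 1 = 3.66154^0.230769 - 1 = 0.349199
W = 37.3 * 1.3 / 0.3 * 8.314 * 348.15 / 28 * 0.349199 = 5835

5835 kW


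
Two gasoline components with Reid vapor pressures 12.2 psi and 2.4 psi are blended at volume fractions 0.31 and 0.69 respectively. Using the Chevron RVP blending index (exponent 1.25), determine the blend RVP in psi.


Chevron index: RVP_blend = (sum xi*RVPi^1.25)^(1/1.25)
RVP^1.25 terms: 0.31 * 12.2^1.25 + 0.69 * 2.4^1.25 = 9.12941
RVP_blend = 9.12941^(1/1.25) = 5.866

5.866 psi


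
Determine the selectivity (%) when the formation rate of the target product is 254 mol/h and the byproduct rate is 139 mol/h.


Selectivity = desired / (desired + undesired) * 100
Total products = 254 + 139 = 393 mol/h
S = 254 / 393 * 100
= 0.6463 * 100
= 64.63 %

64.63 %


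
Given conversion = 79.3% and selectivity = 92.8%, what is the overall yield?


Overall yield = conversion (%) * selectivity (%) / 100
Conversion = 79.3%, Selectivity = 92.8%
Y = 79.3 * 92.8 / 100
= 73.5904 %

73.5904 %


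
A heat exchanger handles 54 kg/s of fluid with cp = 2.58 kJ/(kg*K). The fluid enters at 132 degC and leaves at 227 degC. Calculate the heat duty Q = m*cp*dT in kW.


Q = m_dot * cp * delta_T
delta_T = 227 - 132 = 95 K
Q = 54 * 2.58 * 95
= 139.32 * 95
= 13235.4 kW

13235.4 kW


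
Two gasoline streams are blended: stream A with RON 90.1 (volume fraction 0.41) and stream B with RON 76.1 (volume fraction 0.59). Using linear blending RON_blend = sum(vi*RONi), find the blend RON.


Linear blending: RON_blend = sum(vi * RONi)
Contribution 1: 0.41 * 90.1 = 36.941
Contribution 2: 0.59 * 76.1 = 44.899
RON_blend = 36.941 + 44.899 = 81.84

81.84


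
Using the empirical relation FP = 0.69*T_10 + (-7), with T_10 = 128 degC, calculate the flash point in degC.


FP = 0.69 * 128 + (-7) = 81.32

81.32 degC


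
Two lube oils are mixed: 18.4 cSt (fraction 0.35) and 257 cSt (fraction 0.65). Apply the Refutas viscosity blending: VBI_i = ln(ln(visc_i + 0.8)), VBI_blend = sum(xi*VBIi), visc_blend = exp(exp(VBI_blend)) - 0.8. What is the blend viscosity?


Refutas method: VBN_i = 14.534*ln(ln(visc_i + 0.8)) + 10.975, blended linearly by mass fraction; since VBN is linear in VBI_i = ln(ln(visc_i + 0.8)) and the fractions sum to 1, blend VBI directly: visc = exp(exp(VBI_blend)) - 0.8
VBI_1 = ln(ln(18.4 + 0.8)) = 1.08347
VBI_2 = ln(ln(257 + 0.8)) = 1.71419
VBI_blend = 0.35 * 1.08347 + 0.65 * 1.71419 = 1.49344
visc_blend = exp(exp(1.49344)) - 0.8 = 85.03

85.03 cSt


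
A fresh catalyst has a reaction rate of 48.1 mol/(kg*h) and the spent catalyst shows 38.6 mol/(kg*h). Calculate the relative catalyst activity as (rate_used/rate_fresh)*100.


Activity (%) = (rate_used / rate_fresh) * 100
rate_used = 38.6, rate_fresh = 48.1
= (38.6 / 48.1) * 100
= 0.8025 * 100 = 80.25

80.25 %


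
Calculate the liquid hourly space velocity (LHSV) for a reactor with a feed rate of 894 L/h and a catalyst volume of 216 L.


LHSV = volumetric feed rate / catalyst volume
= 894 L/h / 216 L
= 4.139 h^-1

4.139 h^-1


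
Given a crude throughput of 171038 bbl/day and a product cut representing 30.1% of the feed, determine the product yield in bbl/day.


Crude throughput = 171038 bbl/day
Fraction yield = 30.1%
yield = throughput * fraction / 100
yield = 171038 * 30.1 / 100 = 51482.438

51482.438 bbl/day


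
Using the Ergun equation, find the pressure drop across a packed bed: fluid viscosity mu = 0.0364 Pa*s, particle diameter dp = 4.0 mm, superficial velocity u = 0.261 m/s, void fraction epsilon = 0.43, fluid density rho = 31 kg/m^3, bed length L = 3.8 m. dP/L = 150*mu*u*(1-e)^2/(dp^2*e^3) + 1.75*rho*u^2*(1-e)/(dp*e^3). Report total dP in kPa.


dp = 4.0 mm = 0.004 m
Viscous term = 150*0.0364*0.261*(1-0.43)^2 / (0.004^2*0.43^3) = 363963
Inertial term = 1.75*31*0.261^2*(1-0.43) / (0.004*0.43^3) = 6623.54
dP/L = 363963 + 6623.54 = 370587 Pa/m
dP = 370587 * 3.8 / 1000 = 1408 kPa

1408 kPa


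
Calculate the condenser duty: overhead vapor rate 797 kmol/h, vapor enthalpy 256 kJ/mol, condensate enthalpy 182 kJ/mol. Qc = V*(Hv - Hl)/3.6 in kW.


Qc = 797 * (256 - 182) / 3.6 = 797 * 74 / 3.6 = 16380

16380 kW


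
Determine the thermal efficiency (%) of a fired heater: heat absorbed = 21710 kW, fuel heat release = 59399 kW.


Furnace efficiency = Q_absorbed / Q_fuel * 100
= 21710 / 59399 * 100 = 36.55

36.55 %


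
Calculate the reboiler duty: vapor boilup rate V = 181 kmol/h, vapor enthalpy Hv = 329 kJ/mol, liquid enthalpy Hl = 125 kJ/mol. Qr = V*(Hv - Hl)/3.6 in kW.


Qr = 181 * (329 - 125) / 3.6 = 181 * 204 / 3.6 = 10260

10260 kW


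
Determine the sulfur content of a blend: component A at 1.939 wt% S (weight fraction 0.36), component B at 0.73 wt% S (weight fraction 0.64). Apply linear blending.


Linear sulfur blending: S_blend = x1*S1 + x2*S2
Contribution 1: 0.36 * 1.939 = 0.69804 wt%
Contribution 2: 0.64 * 0.73 = 0.4672 wt%
S_blend = 0.69804 + 0.4672 = 1.16524

1.16524 wt%


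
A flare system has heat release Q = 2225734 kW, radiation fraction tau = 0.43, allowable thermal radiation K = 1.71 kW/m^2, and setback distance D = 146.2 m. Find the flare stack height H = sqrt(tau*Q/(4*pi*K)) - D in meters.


tau*Q/(4*pi*K) = 0.43 * 2225734 / (4 * pi * 1.71) = 44538.5
sqrt(44538.5) = 211.041
H = 211.041 - 146.2 = 64.84

64.84 m


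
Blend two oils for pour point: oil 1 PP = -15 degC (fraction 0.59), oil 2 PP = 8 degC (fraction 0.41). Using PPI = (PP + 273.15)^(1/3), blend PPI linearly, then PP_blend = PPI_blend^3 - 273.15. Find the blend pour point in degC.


PPI_1 = (-15 + 273.15)^(1/3) = 6.36733
PPI_2 = (8 + 273.15)^(1/3) = 6.551077
PPI_blend = 0.59 * 6.36733 + 0.41 * 6.551077 = 6.442666
PP_blend = 6.442666^3 - 273.15 = 267.4218 - 273.15 = -5.73

-5.73 degC


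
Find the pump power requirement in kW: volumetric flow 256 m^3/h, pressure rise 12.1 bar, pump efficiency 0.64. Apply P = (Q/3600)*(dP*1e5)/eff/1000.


Q = 256 / 3600 = 0.0711111 m^3/s
P = 0.0711111 * (12.1 * 1e5) / 0.64 / 1000 = 134.4

134.4 kW


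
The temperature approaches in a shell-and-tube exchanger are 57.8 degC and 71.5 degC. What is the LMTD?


LMTD = (dT1 - dT2) / ln(dT1/dT2)
= (57.8 - 71.5) / ln(57.8 / 71.5) = -13.7 / -0.212709 = 64.41

64.41 degC


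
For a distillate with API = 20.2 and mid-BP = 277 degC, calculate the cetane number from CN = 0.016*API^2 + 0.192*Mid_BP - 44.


CN = 0.016 * 20.2^2 + 0.192 * 277 - 44
CN = 6.52864 + 53.184 - 44 = 15.71264

15.71264


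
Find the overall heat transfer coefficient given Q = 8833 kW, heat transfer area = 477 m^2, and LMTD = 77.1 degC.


From Q = U*A*LMTD, U = Q / (A * LMTD)
U = 8833 / (477 * 77.1) = 8833 / 36776.7 = 0.2402

0.2402 kW/(m^2*K)


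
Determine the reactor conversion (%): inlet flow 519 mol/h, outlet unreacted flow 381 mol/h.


X = (F_in - F_out) / F_in * 100
Moles reacted = 519 - 381 = 138
X = 138 / 519 * 100
= 0.2659 * 100
= 26.59 %

26.59 %


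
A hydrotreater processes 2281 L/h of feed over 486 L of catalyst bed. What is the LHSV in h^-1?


LHSV = volumetric feed rate / catalyst volume
= 2281 L/h / 486 L
= 4.693 h^-1

4.693 h^-1


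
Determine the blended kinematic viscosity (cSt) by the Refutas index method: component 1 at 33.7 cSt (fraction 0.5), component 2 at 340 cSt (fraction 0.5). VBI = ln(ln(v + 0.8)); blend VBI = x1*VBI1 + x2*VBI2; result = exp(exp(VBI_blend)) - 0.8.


Refutas method: VBN_i = 14.534*ln(ln(visc_i + 0.8)) + 10.975, blended linearly by mass fraction; since VBN is linear in VBI_i = ln(ln(visc_i + 0.8)) and the fractions sum to 1, blend VBI directly: visc = exp(exp(VBI_blend)) - 0.8
VBI_1 = ln(ln(33.7 + 0.8)) = 1.2644
VBI_2 = ln(ln(340 + 0.8)) = 1.76324
VBI_blend = 0.5 * 1.2644 + 0.5 * 1.76324 = 1.51382
visc_blend = exp(exp(1.51382)) - 0.8 = 93.27

93.27 cSt


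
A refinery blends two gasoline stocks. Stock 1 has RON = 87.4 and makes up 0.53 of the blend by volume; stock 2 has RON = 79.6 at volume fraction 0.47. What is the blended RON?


Linear blending: RON_blend = sum(vi * RONi)
Contribution 1: 0.53 * 87.4 = 46.322
Contribution 2: 0.47 * 79.6 = 37.412
RON_blend = 46.322 + 37.412 = 83.734

83.734


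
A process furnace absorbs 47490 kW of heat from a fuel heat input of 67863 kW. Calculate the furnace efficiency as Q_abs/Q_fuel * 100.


Furnace efficiency = Q_absorbed / Q_fuel * 100
= 47490 / 67863 * 100 = 69.98

69.98 %


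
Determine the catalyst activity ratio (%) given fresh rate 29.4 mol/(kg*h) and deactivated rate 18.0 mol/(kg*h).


Activity (%) = (rate_used / rate_fresh) * 100
rate_used = 18.0, rate_fresh = 29.4
= (18.0 / 29.4) * 100
= 0.6122 * 100 = 61.22

61.22 %


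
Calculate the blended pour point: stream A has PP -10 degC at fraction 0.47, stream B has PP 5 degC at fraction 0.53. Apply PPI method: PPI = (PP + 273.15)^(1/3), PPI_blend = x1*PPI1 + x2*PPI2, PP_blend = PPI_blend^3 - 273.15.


PPI_1 = (-10 + 273.15)^(1/3) = 6.408176
PPI_2 = (5 + 273.15)^(1/3) = 6.527693
PPI_blend = 0.47 * 6.408176 + 0.53 * 6.527693 = 6.47152
PP_blend = 6.47152^3 - 273.15 = 271.031 - 273.15 = -2.12

-2.12 degC


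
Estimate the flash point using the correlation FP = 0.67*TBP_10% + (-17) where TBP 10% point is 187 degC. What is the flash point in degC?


FP = 0.67 * 187 + (-17) = 108.29

108.29 degC


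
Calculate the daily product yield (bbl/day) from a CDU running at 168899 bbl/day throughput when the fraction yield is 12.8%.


Crude throughput = 168899 bbl/day
Fraction yield = 12.8%
yield = throughput * fraction / 100
yield = 168899 * 12.8 / 100 = 21619.072

21619.072 bbl/day


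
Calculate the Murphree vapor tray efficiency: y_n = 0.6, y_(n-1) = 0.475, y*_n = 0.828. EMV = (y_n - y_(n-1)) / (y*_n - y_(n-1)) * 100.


Murphree vapor efficiency: EMV = (y_n - y_(n-1)) / (y*_n - y_(n-1)) * 100
EMV = (0.6 - 0.475) / (0.828 - 0.475) * 100 = 0.125 / 0.353 * 100 = 35.41

35.41 %


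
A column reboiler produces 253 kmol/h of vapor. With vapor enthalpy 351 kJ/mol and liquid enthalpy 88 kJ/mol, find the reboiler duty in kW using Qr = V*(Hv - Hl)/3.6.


Qr = 253 * (351 - 88) / 3.6 = 253 * 263 / 3.6 = 18480

18480 kW


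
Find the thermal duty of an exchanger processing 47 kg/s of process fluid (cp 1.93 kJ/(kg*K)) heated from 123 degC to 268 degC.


Q = m_dot * cp * delta_T
delta_T = 268 - 123 = 145 K
Q = 47 * 1.93 * 145
= 90.71 * 145
= 13152.95 kW

13152.95 kW


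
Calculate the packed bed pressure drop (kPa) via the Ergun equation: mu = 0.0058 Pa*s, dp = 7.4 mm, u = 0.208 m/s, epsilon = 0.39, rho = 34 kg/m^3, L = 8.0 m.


dp = 7.4 mm = 0.0074 m
Viscous term = 150*0.0058*0.208*(1-0.39)^2 / (0.0074^2*0.39^3) = 20729.3
Inertial term = 1.75*34*0.208^2*(1-0.39) / (0.0074*0.39^3) = 3577.24
dP/L = 20729.3 + 3577.24 = 24306.5 Pa/m
dP = 24306.5 * 8.0 / 1000 = 194.5 kPa

194.5 kPa


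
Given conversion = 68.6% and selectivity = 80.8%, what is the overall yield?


Overall yield = conversion (%) * selectivity (%) / 100
Conversion = 68.6%, Selectivity = 80.8%
Y = 68.6 * 80.8 / 100
= 55.4288 %

55.4288 %


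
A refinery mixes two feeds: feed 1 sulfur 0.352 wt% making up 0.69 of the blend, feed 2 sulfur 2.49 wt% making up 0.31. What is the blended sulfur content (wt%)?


Linear sulfur blending: S_blend = x1*S1 + x2*S2
Contribution 1: 0.69 * 0.352 = 0.24288 wt%
Contribution 2: 0.31 * 2.49 = 0.7719 wt%
S_blend = 0.24288 + 0.7719 = 1.01478

1.01478 wt%


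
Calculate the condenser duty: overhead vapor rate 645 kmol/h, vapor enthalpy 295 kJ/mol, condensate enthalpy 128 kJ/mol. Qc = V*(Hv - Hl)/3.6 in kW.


Qc = 645 * (295 - 128) / 3.6 = 645 * 167 / 3.6 = 29920

29920 kW


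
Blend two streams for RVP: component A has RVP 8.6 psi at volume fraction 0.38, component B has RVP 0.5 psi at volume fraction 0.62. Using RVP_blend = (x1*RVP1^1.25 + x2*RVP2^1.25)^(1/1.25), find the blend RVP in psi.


Chevron index: RVP_blend = (sum xi*RVPi^1.25)^(1/1.25)
RVP^1.25 terms: 0.38 * 8.6^1.25 + 0.62 * 0.5^1.25 = 5.85705
RVP_blend = 5.85705^(1/1.25) = 4.113

4.113 psi


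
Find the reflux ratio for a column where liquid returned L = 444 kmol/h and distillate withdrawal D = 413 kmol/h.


Reflux ratio definition: R = L / D (liquid returned / distillate withdrawn)
L = 444 kmol/h, D = 413 kmol/h
R = 444 / 413 = 1.075

1.075


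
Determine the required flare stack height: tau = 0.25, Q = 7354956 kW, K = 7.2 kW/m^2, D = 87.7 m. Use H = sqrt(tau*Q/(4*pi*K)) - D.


tau*Q/(4*pi*K) = 0.25 * 7354956 / (4 * pi * 7.2) = 20322.5
sqrt(20322.5) = 142.557
H = 142.557 - 87.7 = 54.86

54.86 m


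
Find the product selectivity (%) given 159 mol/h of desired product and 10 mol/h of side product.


Selectivity = desired / (desired + undesired) * 100
Total products = 159 + 10 = 169 mol/h
S = 159 / 169 * 100
= 0.9408 * 100
= 94.08 %

94.08 %


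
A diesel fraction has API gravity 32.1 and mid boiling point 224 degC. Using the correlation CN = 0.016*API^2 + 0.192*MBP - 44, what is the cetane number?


CN = 0.016 * 32.1^2 + 0.192 * 224 - 44
CN = 16.48656 + 43.008 - 44 = 15.49456

15.49456


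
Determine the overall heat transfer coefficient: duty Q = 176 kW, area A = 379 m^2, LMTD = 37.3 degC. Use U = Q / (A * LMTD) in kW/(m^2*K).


From Q = U*A*LMTD, U = Q / (A * LMTD)
U = 176 / (379 * 37.3) = 176 / 14136.7 = 0.01245

0.01245 kW/(m^2*K)


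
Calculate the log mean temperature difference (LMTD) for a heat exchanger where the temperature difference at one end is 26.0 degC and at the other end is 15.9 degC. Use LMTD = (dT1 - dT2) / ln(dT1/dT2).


LMTD = (dT1 - dT2) / ln(dT1/dT2)
= (26.0 - 15.9) / ln(26.0 / 15.9) = 10.1 / 0.491777 = 20.54

20.54 degC


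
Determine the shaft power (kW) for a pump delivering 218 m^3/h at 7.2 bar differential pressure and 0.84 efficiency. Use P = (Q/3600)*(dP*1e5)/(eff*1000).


Q = 218 / 3600 = 0.0605556 m^3/s
P = 0.0605556 * (7.2 * 1e5) / 0.84 / 1000 = 51.90

51.90 kW


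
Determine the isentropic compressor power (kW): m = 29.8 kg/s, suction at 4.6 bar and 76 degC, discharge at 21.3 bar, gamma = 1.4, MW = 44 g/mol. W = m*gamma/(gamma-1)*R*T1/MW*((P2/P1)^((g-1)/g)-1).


Isentropic work: W = m*(gamma/(gamma-1))*(R*T1/MW)*((P2/P1)^((gamma-1)/gamma) - 1)
T1 = 76 + 273.15 = 349.15 K
Pressure ratio = 21.3 / 4.6 = 4.63043
Exponent = (1.4 - 1)/1.4 = 0.285714
(P2/P1)^exp - 1 = 4.63043^0.285714 - 1 = 0.549449
W = 29.8 * 1.4 / 0.4 * 8.314 * 349.15 / 44 * 0.549449 = 3781

3781 kW


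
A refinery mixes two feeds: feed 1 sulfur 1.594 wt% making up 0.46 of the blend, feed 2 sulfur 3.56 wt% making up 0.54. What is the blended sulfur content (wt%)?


Linear sulfur blending: S_blend = x1*S1 + x2*S2
Contribution 1: 0.46 * 1.594 = 0.73324 wt%
Contribution 2: 0.54 * 3.56 = 1.9224 wt%
S_blend = 0.73324 + 1.9224 = 2.65564

2.65564 wt%


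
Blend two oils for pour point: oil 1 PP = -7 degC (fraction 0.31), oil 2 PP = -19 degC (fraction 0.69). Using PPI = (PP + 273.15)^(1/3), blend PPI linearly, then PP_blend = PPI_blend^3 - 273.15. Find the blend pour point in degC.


PPI_1 = (-7 + 273.15)^(1/3) = 6.432436
PPI_2 = (-19 + 273.15)^(1/3) = 6.334272
PPI_blend = 0.31 * 6.432436 + 0.69 * 6.334272 = 6.364703
PP_blend = 6.364703^3 - 273.15 = 257.8306 - 273.15 = -15.32

-15.32 degC


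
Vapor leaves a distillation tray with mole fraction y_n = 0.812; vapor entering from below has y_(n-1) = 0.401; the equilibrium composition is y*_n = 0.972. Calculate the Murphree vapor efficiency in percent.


Murphree vapor efficiency: EMV = (y_n - y_(n-1)) / (y*_n - y_(n-1)) * 100
EMV = (0.812 - 0.401) / (0.972 - 0.401) * 100 = 0.411 / 0.571 * 100 = 71.98

71.98 %


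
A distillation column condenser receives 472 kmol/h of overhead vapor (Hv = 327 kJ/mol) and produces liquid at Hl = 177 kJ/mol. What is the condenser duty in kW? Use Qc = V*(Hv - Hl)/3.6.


Qc = 472 * (327 - 177) / 3.6 = 472 * 150 / 3.6 = 19670

19670 kW


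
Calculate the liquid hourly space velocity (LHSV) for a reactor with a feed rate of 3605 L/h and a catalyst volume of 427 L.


LHSV = volumetric feed rate / catalyst volume
= 3605 L/h / 427 L
= 8.443 h^-1

8.443 h^-1


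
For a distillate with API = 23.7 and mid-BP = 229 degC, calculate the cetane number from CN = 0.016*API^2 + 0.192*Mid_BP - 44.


CN = 0.016 * 23.7^2 + 0.192 * 229 - 44
CN = 8.98704 + 43.968 - 44 = 8.95504

8.95504


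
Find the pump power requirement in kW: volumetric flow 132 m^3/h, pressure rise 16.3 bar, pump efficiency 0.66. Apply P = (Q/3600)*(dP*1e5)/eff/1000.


Q = 132 / 3600 = 0.0366667 m^3/s
P = 0.0366667 * (16.3 * 1e5) / 0.66 / 1000 = 90.56

90.56 kW


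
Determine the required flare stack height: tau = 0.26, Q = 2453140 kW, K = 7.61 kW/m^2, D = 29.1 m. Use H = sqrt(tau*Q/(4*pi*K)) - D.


tau*Q/(4*pi*K) = 0.26 * 2453140 / (4 * pi * 7.61) = 6669.62
sqrt(6669.62) = 81.6677
H = 81.6677 - 29.1 = 52.57

52.57 m


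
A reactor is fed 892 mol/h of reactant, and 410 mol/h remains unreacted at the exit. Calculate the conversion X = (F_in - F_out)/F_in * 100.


X = (F_in - F_out) / F_in * 100
Moles reacted = 892 - 410 = 482
X = 482 / 892 * 100
= 0.5404 * 100
= 54.04 %

54.04 %


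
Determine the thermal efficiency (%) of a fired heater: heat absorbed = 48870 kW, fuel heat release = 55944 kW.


Furnace efficiency = Q_absorbed / Q_fuel * 100
= 48870 / 55944 * 100 = 87.36

87.36 %


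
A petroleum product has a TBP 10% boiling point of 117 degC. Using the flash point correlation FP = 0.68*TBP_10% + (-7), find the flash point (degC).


FP = 0.68 * 117 + (-7) = 72.56

72.56 degC


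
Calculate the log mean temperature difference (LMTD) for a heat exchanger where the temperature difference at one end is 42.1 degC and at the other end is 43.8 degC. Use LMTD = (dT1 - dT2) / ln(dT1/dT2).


LMTD = (dT1 - dT2) / ln(dT1/dT2)
= (42.1 - 43.8) / ln(42.1 / 43.8) = -1.7 / -0.0395861 = 42.94

42.94 degC


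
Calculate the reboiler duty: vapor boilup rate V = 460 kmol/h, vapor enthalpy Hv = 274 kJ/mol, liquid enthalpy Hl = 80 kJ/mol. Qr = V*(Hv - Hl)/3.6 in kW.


Qr = 460 * (274 - 80) / 3.6 = 460 * 194 / 3.6 = 24790

24790 kW


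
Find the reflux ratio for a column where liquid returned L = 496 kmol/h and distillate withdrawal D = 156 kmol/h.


Reflux ratio definition: R = L / D (liquid returned / distillate withdrawn)
L = 496 kmol/h, D = 156 kmol/h
R = 496 / 156 = 3.179

3.179


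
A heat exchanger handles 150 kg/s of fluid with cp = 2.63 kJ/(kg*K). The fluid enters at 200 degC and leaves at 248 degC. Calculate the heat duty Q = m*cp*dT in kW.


Q = m_dot * cp * delta_T
delta_T = 248 - 200 = 48 K
Q = 150 * 2.63 * 48
= 394.5 * 48
= 18936 kW

18936 kW


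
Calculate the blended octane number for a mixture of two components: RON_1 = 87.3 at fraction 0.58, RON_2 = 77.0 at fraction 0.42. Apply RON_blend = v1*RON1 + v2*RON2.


Linear blending: RON_blend = sum(vi * RONi)
Contribution 1: 0.58 * 87.3 = 50.634
Contribution 2: 0.42 * 77.0 = 32.34
RON_blend = 50.634 + 32.34 = 82.974

82.974


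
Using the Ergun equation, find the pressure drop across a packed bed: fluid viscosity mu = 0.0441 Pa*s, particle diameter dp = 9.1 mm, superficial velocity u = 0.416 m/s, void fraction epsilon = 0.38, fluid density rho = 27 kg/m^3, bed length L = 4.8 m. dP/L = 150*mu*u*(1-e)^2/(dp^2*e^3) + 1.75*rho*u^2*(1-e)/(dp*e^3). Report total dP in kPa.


dp = 9.1 mm = 0.0091 m
Viscous term = 150*0.0441*0.416*(1-0.38)^2 / (0.0091^2*0.38^3) = 232795
Inertial term = 1.75*27*0.416^2*(1-0.38) / (0.0091*0.38^3) = 10152.9
dP/L = 232795 + 10152.9 = 242948 Pa/m
dP = 242948 * 4.8 / 1000 = 1166 kPa

1166 kPa


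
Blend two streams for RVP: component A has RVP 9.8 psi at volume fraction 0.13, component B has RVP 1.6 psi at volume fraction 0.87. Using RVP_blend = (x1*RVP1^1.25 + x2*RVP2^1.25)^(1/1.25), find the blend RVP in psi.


Chevron index: RVP_blend = (sum xi*RVPi^1.25)^(1/1.25)
RVP^1.25 terms: 0.13 * 9.8^1.25 + 0.87 * 1.6^1.25 = 3.81967
RVP_blend = 3.81967^(1/1.25) = 2.922

2.922 psi


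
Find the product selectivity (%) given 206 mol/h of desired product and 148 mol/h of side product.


Selectivity = desired / (desired + undesired) * 100
Total products = 206 + 148 = 354 mol/h
S = 206 / 354 * 100
= 0.5819 * 100
= 58.19 %

58.19 %


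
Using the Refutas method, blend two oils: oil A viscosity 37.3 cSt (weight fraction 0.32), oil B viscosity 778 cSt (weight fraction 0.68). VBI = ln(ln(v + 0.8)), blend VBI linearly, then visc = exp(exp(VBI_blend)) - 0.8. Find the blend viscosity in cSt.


Refutas method: VBN_i = 14.534*ln(ln(visc_i + 0.8)) + 10.975, blended linearly by mass fraction; since VBN is linear in VBI_i = ln(ln(visc_i + 0.8)) and the fractions sum to 1, blend VBI directly: visc = exp(exp(VBI_blend)) - 0.8
VBI_1 = ln(ln(37.3 + 0.8)) = 1.29204
VBI_2 = ln(ln(778 + 0.8)) = 1.89578
VBI_blend = 0.32 * 1.29204 + 0.68 * 1.89578 = 1.70258
visc_blend = exp(exp(1.70258)) - 0.8 = 241.0

241.0 cSt


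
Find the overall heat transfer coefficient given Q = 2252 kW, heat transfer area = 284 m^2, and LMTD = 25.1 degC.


From Q = U*A*LMTD, U = Q / (A * LMTD)
U = 2252 / (284 * 25.1) = 2252 / 7128.4 = 0.3159

0.3159 kW/(m^2*K)


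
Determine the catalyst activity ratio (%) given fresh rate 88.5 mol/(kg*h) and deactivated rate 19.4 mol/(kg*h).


Activity (%) = (rate_used / rate_fresh) * 100
rate_used = 19.4, rate_fresh = 88.5
= (19.4 / 88.5) * 100
= 0.2192 * 100 = 21.92

21.92 %


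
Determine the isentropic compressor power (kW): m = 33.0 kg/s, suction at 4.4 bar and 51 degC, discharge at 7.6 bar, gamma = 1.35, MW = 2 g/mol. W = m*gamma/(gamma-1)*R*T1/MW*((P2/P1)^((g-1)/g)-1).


Isentropic work: W = m*(gamma/(gamma-1))*(R*T1/MW)*((P2/P1)^((gamma-1)/gamma) - 1)
T1 = 51 + 273.15 = 324.15 K
Pressure ratio = 7.6 / 4.4 = 1.72727
Exponent = (1.35 - 1)/1.35 = 0.259259
(P2/P1)^exp - 1 = 1.72727^0.259259 - 1 = 0.152226
W = 33.0 * 1.35 / 0.35 * 8.314 * 324.15 / 2 * 0.152226 = 26110

26110 kW


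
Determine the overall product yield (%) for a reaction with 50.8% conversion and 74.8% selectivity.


Overall yield = conversion (%) * selectivity (%) / 100
Conversion = 50.8%, Selectivity = 74.8%
Y = 50.8 * 74.8 / 100
= 37.9984 %

37.9984 %


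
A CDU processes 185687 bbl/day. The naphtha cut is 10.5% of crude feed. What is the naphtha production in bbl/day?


Crude throughput = 185687 bbl/day
Fraction yield = 10.5%
yield = throughput * fraction / 100
yield = 185687 * 10.5 / 100 = 19497.135

19497.135 bbl/day


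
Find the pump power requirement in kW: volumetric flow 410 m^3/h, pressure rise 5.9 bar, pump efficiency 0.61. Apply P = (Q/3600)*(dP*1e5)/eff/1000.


Q = 410 / 3600 = 0.113889 m^3/s
P = 0.113889 * (5.9 * 1e5) / 0.61 / 1000 = 110.2

110.2 kW


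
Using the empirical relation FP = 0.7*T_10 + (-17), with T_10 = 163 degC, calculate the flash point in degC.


FP = 0.7 * 163 + (-17) = 97.1

97.1 degC


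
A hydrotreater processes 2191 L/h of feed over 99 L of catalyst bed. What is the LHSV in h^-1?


LHSV = volumetric feed rate / catalyst volume
= 2191 L/h / 99 L
= 22.13 h^-1

22.13 h^-1


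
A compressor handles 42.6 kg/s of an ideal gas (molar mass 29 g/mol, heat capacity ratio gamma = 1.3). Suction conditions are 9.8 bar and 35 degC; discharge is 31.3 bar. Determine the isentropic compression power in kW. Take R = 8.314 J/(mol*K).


Isentropic work: W = m*(gamma/(gamma-1))*(R*T1/MW)*((P2/P1)^((gamma-1)/gamma) - 1)
T1 = 35 + 273.15 = 308.15 K
Pressure ratio = 31.3 / 9.8 = 3.19388
Exponent = (1.3 - 1)/1.3 = 0.230769
(P2/P1)^exp - 1 = 3.19388^0.230769 - 1 = 0.307318
W = 42.6 * 1.3 / 0.3 * 8.314 * 308.15 / 29 * 0.307318 = 5012

5012 kW


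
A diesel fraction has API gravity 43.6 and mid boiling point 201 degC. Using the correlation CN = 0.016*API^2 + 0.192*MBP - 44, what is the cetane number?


CN = 0.016 * 43.6^2 + 0.192 * 201 - 44
CN = 30.41536 + 38.592 - 44 = 25.00736

25.00736


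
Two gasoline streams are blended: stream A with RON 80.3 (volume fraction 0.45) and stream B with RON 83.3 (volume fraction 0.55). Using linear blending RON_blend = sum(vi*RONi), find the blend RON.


Linear blending: RON_blend = sum(vi * RONi)
Contribution 1: 0.45 * 80.3 = 36.135
Contribution 2: 0.55 * 83.3 = 45.815
RON_blend = 36.135 + 45.815 = 81.95

81.95


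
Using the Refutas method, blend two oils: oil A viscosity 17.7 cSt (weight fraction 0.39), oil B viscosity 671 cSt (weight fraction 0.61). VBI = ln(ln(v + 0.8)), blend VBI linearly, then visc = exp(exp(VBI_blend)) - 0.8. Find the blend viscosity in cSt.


Refutas method: VBN_i = 14.534*ln(ln(visc_i + 0.8)) + 10.975, blended linearly by mass fraction; since VBN is linear in VBI_i = ln(ln(visc_i + 0.8)) and the fractions sum to 1, blend VBI directly: visc = exp(exp(VBI_blend)) - 0.8
VBI_1 = ln(ln(17.7 + 0.8)) = 1.07082
VBI_2 = ln(ln(671 + 0.8)) = 1.87333
VBI_blend = 0.39 * 1.07082 + 0.61 * 1.87333 = 1.56035
visc_blend = exp(exp(1.56035)) - 0.8 = 116.0

116.0 cSt
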